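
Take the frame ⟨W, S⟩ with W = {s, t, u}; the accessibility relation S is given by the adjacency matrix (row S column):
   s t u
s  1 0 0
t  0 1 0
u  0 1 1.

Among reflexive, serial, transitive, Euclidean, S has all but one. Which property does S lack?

Euclidean

Reflexive: yes — every world is S-related to itself.
Serial: yes — every world has a successor (e.g. s S s).
Transitive: yes — every two-step S-path is closed by a direct edge.
Euclidean: no — u S t and u S u, but not t S u.
Only Euclidean fails.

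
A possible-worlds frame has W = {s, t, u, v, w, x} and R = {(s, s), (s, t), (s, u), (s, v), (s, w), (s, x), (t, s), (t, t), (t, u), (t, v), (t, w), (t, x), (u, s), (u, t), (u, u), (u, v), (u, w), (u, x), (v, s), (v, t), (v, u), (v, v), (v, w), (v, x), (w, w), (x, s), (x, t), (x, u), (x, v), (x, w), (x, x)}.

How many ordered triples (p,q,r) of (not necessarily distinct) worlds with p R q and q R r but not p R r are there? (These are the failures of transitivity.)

R is transitive; there are no such tuples.

0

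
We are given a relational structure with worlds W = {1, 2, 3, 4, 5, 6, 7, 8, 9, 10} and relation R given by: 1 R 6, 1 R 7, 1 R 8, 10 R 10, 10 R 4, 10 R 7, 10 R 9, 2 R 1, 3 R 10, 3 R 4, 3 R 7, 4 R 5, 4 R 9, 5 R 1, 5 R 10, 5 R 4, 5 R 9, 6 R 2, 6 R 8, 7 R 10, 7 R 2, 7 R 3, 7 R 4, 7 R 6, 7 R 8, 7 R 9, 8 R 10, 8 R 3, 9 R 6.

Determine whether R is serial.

Serial: yes — every world has a successor (e.g. 1 R 6).

Yes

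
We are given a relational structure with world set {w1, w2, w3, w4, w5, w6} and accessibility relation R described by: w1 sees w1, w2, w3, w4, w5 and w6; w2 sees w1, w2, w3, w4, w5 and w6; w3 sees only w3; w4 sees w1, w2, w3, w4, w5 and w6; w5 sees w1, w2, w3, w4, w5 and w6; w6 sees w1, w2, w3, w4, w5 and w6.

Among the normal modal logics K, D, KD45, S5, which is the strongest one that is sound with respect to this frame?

D

Serial (axiom D): yes — every world has a successor (e.g. w1 R w1).
Euclidean (axiom 5): no — w1 R w3 and w1 R w2, but not w3 R w2.
Transitive (axiom 4): yes — every two-step R-path is closed by a direct edge.
Reflexive (axiom T): yes — every world is R-related to itself.
So F validates K, D; KD45 would additionally require R to be Euclidean. The strongest is D.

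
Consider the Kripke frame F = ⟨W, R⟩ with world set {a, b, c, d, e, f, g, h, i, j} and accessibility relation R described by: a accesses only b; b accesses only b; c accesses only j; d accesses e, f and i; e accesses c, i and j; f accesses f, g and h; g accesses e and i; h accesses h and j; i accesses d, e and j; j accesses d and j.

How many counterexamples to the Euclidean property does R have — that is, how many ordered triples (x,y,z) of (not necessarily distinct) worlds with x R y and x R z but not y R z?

27

Enumerating: (d,e,e), (d,e,f), (d,f,e), (d,f,i), (d,i,f), (d,i,i), (e,c,c), (e,c,i), (e,i,c), (e,i,i), (e,j,c), (e,j,i), … and 15 more.
Total: 27.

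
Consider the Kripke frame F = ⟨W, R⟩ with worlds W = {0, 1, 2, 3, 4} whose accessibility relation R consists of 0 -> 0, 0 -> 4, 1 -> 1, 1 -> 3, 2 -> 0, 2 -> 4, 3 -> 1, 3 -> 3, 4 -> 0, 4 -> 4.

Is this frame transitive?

Transitive: yes — every two-step R-path is closed by a direct edge.

Yes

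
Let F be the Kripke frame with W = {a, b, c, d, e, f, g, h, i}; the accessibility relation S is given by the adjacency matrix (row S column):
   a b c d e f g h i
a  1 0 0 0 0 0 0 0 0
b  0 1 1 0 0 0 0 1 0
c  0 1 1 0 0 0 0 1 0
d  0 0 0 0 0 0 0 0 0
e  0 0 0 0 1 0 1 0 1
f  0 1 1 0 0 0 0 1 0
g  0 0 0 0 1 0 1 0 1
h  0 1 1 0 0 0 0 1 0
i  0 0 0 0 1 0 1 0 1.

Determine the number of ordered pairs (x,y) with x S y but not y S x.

Enumerating: (f,b), (f,c), (f,h).

3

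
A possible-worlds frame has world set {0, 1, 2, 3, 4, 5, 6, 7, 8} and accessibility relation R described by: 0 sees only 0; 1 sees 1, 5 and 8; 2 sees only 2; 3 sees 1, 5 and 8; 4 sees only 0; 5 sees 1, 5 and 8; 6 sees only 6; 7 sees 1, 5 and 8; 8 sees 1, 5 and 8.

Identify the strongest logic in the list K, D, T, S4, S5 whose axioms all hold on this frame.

D

Serial (axiom D): yes — every world has a successor (e.g. 0 R 0).
Reflexive (axiom T): no — 3 is not related to itself.
Transitive (axiom 4): yes — every two-step R-path is closed by a direct edge.
Euclidean (axiom 5): yes — any two successors of a common world are R-related.
So F validates K, D; T would additionally require R to be reflexive. The strongest is D.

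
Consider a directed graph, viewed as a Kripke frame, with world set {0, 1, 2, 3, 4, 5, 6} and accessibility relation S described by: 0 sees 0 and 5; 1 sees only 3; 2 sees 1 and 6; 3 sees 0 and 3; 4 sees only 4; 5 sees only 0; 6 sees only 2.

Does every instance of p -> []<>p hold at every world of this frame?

Axiom B corresponds to the accessibility relation being symmetric.
Symmetric: no — 1 S 3 but not 3 S 1.

No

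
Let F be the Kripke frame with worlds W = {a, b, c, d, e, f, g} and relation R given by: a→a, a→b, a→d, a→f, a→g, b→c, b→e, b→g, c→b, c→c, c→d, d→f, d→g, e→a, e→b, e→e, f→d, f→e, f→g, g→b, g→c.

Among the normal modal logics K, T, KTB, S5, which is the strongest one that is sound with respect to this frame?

K

Reflexive (axiom T): no — b is not related to itself.
Symmetric (axiom B): no — a R b but not b R a.
Euclidean (axiom 5): no — a R b and a R d, but not b R d.
So F validates K; T would additionally require R to be reflexive. The strongest is K.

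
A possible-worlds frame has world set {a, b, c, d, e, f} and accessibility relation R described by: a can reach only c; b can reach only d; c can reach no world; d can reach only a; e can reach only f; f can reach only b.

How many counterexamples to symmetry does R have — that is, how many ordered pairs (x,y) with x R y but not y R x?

5

Enumerating: (a,c), (b,d), (d,a), (e,f), (f,b).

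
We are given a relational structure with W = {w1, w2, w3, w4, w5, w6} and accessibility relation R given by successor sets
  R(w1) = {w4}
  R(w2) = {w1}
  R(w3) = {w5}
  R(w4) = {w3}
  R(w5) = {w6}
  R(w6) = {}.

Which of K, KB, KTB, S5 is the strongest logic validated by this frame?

K

Symmetric (axiom B): no — w1 R w4 but not w4 R w1.
Reflexive (axiom T): no — w1 is not related to itself.
Euclidean (axiom 5): no — w1 R w4 and w1 R w4, but not w4 R w4.
So F validates K; KB would additionally require R to be symmetric. The strongest is K.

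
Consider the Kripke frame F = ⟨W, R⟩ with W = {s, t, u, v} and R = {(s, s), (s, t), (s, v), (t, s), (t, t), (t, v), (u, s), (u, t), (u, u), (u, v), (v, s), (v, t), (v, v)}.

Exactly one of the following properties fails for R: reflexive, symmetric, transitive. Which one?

Reflexive: yes — every world is R-related to itself.
Symmetric: no — u R s but not s R u.
Transitive: yes — every two-step R-path is closed by a direct edge.
Only symmetric fails.

symmetric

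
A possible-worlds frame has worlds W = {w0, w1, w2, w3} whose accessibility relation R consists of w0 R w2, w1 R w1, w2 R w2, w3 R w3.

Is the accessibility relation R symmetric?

Symmetric: no — w0 R w2 but not w2 R w0.

No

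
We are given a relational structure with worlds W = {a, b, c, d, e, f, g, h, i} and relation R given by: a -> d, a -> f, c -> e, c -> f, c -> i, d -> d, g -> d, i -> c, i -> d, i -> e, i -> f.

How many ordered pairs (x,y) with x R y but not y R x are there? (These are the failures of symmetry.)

8

Enumerating: (a,d), (a,f), (c,e), (c,f), (g,d), (i,d), (i,e), (i,f).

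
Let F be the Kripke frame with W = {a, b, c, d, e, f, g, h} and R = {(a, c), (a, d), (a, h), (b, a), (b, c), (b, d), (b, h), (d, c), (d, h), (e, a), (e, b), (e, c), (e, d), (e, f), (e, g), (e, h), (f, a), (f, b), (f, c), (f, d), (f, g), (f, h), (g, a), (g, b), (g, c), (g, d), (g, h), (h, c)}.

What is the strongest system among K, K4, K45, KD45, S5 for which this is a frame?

Transitive (axiom 4): yes — every two-step R-path is closed by a direct edge.
Euclidean (axiom 5): no — a R c and a R d, but not c R d.
Serial (axiom D): no — c has no R-successor.
Reflexive (axiom T): no — a is not related to itself.
So F validates K, K4; K45 would additionally require R to be Euclidean. The strongest is K4.

K4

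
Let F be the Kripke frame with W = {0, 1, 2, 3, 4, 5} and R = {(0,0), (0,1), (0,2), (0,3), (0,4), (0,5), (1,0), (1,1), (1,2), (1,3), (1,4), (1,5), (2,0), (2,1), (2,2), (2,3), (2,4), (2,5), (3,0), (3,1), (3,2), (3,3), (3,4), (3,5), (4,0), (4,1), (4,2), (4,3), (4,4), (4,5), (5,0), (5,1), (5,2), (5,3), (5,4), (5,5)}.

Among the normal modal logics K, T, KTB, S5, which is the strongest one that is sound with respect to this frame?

S5

Reflexive (axiom T): yes — every world is R-related to itself.
Symmetric (axiom B): yes — every pair in R has its reverse in R.
Euclidean (axiom 5): yes — any two successors of a common world are R-related.
So F validates K, T, KTB, S5. The strongest is S5.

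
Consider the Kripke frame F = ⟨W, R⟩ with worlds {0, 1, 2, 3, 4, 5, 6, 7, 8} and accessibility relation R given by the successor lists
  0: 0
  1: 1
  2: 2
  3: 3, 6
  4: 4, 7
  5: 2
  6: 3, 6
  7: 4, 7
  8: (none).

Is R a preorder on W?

No

Reflexive: no — 5 is not related to itself.
Transitive: yes — every two-step R-path is closed by a direct edge.
So R is not a preorder.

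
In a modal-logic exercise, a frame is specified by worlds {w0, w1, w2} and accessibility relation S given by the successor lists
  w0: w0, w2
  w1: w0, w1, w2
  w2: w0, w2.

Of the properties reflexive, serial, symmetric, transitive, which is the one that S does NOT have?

symmetric

Reflexive: yes — every world is S-related to itself.
Serial: yes — every world has a successor (e.g. w0 S w0).
Symmetric: no — w1 S w0 but not w0 S w1.
Transitive: yes — every two-step S-path is closed by a direct edge.
Only symmetric fails.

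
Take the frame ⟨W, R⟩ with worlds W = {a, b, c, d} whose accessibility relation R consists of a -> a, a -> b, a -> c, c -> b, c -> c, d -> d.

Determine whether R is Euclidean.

Euclidean: no — a R b and a R c, but not b R c.

No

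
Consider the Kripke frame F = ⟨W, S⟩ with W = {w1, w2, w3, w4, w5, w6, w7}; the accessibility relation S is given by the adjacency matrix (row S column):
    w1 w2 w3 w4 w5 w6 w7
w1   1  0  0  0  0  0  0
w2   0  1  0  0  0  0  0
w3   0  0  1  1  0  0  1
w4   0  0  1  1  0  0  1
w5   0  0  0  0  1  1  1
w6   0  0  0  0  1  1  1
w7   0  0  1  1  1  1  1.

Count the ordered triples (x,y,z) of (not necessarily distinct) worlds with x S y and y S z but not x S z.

Enumerating: (w3,w7,w5), (w3,w7,w6), (w4,w7,w5), (w4,w7,w6), (w5,w7,w3), (w5,w7,w4), (w6,w7,w3), (w6,w7,w4).

8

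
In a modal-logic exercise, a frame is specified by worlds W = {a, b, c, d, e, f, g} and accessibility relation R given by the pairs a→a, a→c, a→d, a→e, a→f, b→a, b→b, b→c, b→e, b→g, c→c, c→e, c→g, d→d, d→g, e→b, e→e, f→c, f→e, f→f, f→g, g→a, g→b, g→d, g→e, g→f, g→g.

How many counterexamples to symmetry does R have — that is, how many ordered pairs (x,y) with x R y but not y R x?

12

Enumerating: (a,c), (a,d), (a,e), (a,f), (b,a), (b,c), (c,e), (c,g), (f,c), (f,e), (g,a), (g,e).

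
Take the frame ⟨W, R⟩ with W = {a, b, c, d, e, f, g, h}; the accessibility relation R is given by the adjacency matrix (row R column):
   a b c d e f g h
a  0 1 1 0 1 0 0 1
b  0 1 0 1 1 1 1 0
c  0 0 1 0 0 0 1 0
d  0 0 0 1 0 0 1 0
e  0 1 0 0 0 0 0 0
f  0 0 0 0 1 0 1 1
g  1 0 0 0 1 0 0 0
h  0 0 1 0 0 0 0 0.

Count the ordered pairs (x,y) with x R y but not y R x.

Enumerating: (a,b), (a,c), (a,e), (a,h), (b,d), (b,f), (b,g), (c,g), (d,g), (f,e), (f,g), (f,h), (g,a), (g,e), (h,c).

15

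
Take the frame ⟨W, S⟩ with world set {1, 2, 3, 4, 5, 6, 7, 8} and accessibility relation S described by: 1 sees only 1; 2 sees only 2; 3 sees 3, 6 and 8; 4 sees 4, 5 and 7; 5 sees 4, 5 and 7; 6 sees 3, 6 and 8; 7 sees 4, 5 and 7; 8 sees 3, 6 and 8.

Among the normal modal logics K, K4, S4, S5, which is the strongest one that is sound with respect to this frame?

S5

Transitive (axiom 4): yes — every two-step S-path is closed by a direct edge.
Reflexive (axiom T): yes — every world is S-related to itself.
Euclidean (axiom 5): yes — any two successors of a common world are S-related.
So F validates K, K4, S4, S5. The strongest is S5.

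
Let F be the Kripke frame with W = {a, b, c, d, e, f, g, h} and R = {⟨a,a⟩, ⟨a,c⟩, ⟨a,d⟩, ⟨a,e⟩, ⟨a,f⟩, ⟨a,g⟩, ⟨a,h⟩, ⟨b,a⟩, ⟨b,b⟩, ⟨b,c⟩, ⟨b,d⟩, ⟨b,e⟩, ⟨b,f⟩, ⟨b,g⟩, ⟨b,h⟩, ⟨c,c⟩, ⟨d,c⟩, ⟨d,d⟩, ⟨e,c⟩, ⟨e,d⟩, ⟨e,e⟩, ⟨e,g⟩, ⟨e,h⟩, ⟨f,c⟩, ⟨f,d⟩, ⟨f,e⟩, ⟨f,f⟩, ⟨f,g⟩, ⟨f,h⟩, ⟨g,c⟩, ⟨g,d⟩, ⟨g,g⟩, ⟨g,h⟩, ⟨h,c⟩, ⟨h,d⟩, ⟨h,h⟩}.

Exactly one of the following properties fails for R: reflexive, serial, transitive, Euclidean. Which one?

Euclidean

Reflexive: yes — every world is R-related to itself.
Serial: yes — every world has a successor (e.g. a R a).
Transitive: yes — every two-step R-path is closed by a direct edge.
Euclidean: no — a R c and a R d, but not c R d.
Only Euclidean fails.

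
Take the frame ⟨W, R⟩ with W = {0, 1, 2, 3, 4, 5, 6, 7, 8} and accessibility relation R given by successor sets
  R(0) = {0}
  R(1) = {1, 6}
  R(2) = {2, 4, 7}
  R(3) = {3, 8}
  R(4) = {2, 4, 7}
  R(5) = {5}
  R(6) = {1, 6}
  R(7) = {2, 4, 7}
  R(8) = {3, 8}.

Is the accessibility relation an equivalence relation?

Reflexive: yes — every world is R-related to itself.
Symmetric: yes — every pair in R has its reverse in R.
Transitive: yes — every two-step R-path is closed by a direct edge.
So R is an equivalence relation.

Yes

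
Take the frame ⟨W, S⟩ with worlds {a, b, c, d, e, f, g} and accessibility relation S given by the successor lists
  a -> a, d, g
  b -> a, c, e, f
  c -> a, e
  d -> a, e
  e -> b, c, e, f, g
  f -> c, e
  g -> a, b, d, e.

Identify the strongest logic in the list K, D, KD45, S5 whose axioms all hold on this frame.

D

Serial (axiom D): yes — every world has a successor (e.g. a S a).
Euclidean (axiom 5): no — a S d and a S g, but not d S g.
Transitive (axiom 4): no — a S d and d S e, but not a S e.
Reflexive (axiom T): no — b is not related to itself.
So F validates K, D; KD45 would additionally require S to be Euclidean and transitive. The strongest is D.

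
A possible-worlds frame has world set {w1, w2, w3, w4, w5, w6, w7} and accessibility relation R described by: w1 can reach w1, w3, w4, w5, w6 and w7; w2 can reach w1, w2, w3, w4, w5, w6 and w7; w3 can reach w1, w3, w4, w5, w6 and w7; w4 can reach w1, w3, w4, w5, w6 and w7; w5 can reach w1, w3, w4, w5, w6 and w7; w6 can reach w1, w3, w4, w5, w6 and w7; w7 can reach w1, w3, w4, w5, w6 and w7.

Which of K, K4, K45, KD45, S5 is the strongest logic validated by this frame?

Transitive (axiom 4): yes — every two-step R-path is closed by a direct edge.
Euclidean (axiom 5): no — w2 R w1 and w2 R w2, but not w1 R w2.
Serial (axiom D): yes — every world has a successor (e.g. w1 R w1).
Reflexive (axiom T): yes — every world is R-related to itself.
So F validates K, K4; K45 would additionally require R to be Euclidean. The strongest is K4.

K4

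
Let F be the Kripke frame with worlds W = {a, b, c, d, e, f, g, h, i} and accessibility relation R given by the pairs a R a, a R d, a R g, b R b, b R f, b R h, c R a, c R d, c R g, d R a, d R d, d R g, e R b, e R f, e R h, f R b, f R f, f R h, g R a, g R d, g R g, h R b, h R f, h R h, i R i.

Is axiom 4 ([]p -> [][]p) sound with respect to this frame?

Yes

The schema 4 characterises exactly the transitive frames.
Transitive: yes — every two-step R-path is closed by a direct edge.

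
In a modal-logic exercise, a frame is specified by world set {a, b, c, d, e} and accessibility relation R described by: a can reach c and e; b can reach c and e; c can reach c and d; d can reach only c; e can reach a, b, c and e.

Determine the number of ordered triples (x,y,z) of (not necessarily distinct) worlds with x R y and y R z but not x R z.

8

Enumerating: (a,c,d), (a,e,a), (a,e,b), (b,c,d), (b,e,a), (b,e,b), (d,c,d), (e,c,d).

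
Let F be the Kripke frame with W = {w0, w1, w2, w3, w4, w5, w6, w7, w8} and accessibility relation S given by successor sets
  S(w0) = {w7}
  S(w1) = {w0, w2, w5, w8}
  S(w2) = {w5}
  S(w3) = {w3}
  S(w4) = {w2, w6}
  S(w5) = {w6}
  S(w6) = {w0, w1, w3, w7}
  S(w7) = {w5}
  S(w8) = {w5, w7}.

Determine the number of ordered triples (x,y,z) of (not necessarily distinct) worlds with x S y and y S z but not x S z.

Enumerating: (w0,w7,w5), (w1,w0,w7), (w1,w5,w6), (w1,w8,w7), (w2,w5,w6), (w4,w2,w5), (w4,w6,w0), (w4,w6,w1), (w4,w6,w3), (w4,w6,w7), (w5,w6,w0), (w5,w6,w1), … and 8 more.
Total: 20.

20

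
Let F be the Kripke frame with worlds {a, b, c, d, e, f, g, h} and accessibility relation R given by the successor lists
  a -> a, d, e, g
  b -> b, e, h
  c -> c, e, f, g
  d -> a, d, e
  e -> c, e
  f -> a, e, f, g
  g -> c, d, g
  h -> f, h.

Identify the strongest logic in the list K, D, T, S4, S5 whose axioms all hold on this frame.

Serial (axiom D): yes — every world has a successor (e.g. a R a).
Reflexive (axiom T): yes — every world is R-related to itself.
Transitive (axiom 4): no — a R e and e R c, but not a R c.
Euclidean (axiom 5): no — a R d and a R g, but not d R g.
So F validates K, D, T; S4 would additionally require R to be transitive. The strongest is T.

T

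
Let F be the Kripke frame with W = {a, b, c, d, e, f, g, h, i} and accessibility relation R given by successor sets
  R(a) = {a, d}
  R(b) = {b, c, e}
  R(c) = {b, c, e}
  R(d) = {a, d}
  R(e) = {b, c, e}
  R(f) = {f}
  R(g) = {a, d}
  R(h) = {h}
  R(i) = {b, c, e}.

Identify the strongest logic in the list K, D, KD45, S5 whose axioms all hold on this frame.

KD45

Serial (axiom D): yes — every world has a successor (e.g. a R a).
Euclidean (axiom 5): yes — any two successors of a common world are R-related.
Transitive (axiom 4): yes — every two-step R-path is closed by a direct edge.
Reflexive (axiom T): no — g is not related to itself.
So F validates K, D, KD45; S5 would additionally require R to be reflexive. The strongest is KD45.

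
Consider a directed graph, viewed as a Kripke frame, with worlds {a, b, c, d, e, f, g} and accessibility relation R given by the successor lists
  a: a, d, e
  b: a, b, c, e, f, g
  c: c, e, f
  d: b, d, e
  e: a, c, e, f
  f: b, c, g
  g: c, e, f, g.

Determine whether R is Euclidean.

No

Euclidean: no — a R e and a R d, but not e R d.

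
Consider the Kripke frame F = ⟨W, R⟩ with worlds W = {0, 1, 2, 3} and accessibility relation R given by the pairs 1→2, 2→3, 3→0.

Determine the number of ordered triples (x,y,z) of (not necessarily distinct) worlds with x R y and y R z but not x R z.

Enumerating: (1,2,3), (2,3,0).

2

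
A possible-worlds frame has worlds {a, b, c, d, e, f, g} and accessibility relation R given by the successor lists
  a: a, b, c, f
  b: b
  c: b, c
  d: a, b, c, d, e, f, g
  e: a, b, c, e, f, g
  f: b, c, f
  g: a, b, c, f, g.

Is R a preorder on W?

Yes

Reflexive: yes — every world is R-related to itself.
Transitive: yes — every two-step R-path is closed by a direct edge.
So R is a preorder.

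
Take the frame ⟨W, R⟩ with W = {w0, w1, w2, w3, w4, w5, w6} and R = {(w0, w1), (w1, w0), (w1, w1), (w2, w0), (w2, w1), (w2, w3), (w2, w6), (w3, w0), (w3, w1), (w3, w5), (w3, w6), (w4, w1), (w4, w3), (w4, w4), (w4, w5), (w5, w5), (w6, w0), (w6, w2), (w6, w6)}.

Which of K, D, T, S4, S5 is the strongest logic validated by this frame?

Serial (axiom D): yes — every world has a successor (e.g. w0 R w1).
Reflexive (axiom T): no — w0 is not related to itself.
Transitive (axiom 4): no — w2 R w3 and w3 R w5, but not w2 R w5.
Euclidean (axiom 5): no — w2 R w0 and w2 R w3, but not w0 R w3.
So F validates K, D; T would additionally require R to be reflexive. The strongest is D.

D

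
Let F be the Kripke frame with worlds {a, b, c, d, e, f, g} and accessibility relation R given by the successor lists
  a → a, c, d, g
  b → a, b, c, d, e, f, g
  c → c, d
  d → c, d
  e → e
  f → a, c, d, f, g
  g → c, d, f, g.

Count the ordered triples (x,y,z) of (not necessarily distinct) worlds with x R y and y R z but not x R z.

Enumerating: (a,g,f), (g,f,a).

2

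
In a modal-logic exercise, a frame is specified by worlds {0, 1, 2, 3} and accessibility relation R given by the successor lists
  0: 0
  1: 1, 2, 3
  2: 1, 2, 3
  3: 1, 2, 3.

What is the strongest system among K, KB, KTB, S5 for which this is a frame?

Symmetric (axiom B): yes — every pair in R has its reverse in R.
Reflexive (axiom T): yes — every world is R-related to itself.
Euclidean (axiom 5): yes — any two successors of a common world are R-related.
So F validates K, KB, KTB, S5. The strongest is S5.

S5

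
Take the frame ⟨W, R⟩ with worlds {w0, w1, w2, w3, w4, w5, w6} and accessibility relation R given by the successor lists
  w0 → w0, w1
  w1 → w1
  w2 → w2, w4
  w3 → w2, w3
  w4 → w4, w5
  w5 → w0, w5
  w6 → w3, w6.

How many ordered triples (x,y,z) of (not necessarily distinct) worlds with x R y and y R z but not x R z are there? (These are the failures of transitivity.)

Enumerating: (w2,w4,w5), (w3,w2,w4), (w4,w5,w0), (w5,w0,w1), (w6,w3,w2).

5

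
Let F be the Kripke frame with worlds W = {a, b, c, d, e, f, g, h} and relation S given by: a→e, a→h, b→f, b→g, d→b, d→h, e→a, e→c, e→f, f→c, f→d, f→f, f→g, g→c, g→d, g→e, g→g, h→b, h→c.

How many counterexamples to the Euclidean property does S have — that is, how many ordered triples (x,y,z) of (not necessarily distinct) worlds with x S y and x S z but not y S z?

Enumerating: (a,e,e), (a,e,h), (a,h,e), (a,h,h), (b,g,f), (d,b,b), (d,b,h), (d,h,h), (e,a,a), (e,a,c), (e,a,f), (e,c,a), … and 27 more.
Total: 39.

39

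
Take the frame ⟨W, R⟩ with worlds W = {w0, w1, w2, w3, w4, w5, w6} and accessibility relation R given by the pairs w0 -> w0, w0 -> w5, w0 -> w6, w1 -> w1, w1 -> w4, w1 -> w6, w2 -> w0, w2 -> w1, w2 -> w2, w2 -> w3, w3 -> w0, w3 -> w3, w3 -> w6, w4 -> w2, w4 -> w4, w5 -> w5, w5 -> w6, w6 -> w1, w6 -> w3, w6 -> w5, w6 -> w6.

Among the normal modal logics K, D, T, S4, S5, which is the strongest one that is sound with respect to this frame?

T

Serial (axiom D): yes — every world has a successor (e.g. w0 R w0).
Reflexive (axiom T): yes — every world is R-related to itself.
Transitive (axiom 4): no — w0 R w6 and w6 R w1, but not w0 R w1.
Euclidean (axiom 5): no — w1 R w4 and w1 R w6, but not w4 R w6.
So F validates K, D, T; S4 would additionally require R to be transitive. The strongest is T.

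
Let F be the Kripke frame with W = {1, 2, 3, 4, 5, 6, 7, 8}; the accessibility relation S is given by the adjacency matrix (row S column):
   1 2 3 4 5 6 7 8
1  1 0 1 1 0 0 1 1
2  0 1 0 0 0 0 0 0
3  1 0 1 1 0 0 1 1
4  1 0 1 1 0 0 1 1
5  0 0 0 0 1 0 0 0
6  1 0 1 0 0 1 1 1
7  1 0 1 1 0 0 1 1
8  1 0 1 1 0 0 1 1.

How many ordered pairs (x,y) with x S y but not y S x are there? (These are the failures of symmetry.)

Enumerating: (6,1), (6,3), (6,7), (6,8).

4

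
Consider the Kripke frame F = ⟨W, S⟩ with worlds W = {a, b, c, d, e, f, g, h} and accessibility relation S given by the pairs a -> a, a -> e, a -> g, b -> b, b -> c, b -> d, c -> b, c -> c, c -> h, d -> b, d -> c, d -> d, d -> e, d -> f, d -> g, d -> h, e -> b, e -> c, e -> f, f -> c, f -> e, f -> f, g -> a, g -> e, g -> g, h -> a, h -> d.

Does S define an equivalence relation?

No

Reflexive: no — e is not related to itself.
Symmetric: no — a S e but not e S a.
Transitive: no — a S e and e S b, but not a S b.
So S is not an equivalence relation.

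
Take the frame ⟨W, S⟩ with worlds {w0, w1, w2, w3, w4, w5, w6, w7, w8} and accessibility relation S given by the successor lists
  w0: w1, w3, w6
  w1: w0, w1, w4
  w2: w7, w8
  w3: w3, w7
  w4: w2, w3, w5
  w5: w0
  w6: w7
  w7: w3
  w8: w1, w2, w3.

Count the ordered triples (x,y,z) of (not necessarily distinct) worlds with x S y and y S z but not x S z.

27

Enumerating: (w0,w1,w0), (w0,w1,w4), (w0,w3,w7), (w0,w6,w7), (w1,w0,w3), (w1,w0,w6), (w1,w4,w2), (w1,w4,w3), (w1,w4,w5), (w2,w7,w3), (w2,w8,w1), (w2,w8,w2), … and 15 more.
Total: 27.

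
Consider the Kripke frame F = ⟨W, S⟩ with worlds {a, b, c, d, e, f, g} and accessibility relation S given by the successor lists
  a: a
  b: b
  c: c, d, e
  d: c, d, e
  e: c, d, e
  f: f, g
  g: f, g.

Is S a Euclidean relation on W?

Euclidean: yes — any two successors of a common world are S-related.

Yes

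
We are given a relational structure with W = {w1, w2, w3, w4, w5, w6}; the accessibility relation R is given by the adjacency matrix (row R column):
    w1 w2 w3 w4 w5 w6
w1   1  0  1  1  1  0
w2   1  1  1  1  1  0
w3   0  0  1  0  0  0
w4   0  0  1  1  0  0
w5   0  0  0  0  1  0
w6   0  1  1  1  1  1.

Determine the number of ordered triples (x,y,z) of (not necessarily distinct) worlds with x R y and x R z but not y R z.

Enumerating: (w1,w3,w1), (w1,w3,w4), (w1,w3,w5), (w1,w4,w1), (w1,w4,w5), (w1,w5,w1), (w1,w5,w3), (w1,w5,w4), (w2,w1,w2), (w2,w3,w1), (w2,w3,w2), (w2,w3,w4), … and 21 more.
Total: 33.

33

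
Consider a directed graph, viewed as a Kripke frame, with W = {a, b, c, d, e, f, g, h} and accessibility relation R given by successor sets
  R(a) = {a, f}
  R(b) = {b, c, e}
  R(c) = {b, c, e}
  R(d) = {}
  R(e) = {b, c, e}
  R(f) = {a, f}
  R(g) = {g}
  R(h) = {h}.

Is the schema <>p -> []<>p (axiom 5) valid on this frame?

Yes

The schema 5 characterises exactly the Euclidean frames.
Euclidean: yes — any two successors of a common world are R-related.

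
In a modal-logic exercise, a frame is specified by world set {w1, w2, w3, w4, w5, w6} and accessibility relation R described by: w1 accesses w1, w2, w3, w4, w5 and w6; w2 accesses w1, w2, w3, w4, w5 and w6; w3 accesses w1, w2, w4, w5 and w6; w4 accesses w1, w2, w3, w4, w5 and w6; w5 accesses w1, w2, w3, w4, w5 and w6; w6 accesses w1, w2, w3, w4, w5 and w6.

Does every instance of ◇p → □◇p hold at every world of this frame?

No

By correspondence theory, 5 is valid on a frame iff R is Euclidean.
Euclidean: no — w1 R w3 and w1 R w3, but not w3 R w3.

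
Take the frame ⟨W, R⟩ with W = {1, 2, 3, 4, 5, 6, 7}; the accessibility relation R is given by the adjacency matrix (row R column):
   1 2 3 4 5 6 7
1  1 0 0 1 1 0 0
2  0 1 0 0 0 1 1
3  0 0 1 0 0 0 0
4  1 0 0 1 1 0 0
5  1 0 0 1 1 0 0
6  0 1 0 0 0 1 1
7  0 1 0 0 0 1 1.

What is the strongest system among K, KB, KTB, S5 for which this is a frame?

Symmetric (axiom B): yes — every pair in R has its reverse in R.
Reflexive (axiom T): yes — every world is R-related to itself.
Euclidean (axiom 5): yes — any two successors of a common world are R-related.
So F validates K, KB, KTB, S5. The strongest is S5.

S5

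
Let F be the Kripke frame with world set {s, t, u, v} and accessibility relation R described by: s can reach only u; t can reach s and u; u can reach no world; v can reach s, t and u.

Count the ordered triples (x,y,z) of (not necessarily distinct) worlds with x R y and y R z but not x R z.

0

R is transitive; there are no such tuples.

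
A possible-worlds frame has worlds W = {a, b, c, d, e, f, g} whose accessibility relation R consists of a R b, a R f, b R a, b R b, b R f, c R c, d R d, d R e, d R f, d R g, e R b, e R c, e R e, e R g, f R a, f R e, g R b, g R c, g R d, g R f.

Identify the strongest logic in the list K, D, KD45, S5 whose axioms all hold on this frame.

D

Serial (axiom D): yes — every world has a successor (e.g. a R b).
Euclidean (axiom 5): no — a R f and a R b, but not f R b.
Transitive (axiom 4): no — a R f and f R e, but not a R e.
Reflexive (axiom T): no — a is not related to itself.
So F validates K, D; KD45 would additionally require R to be Euclidean and transitive. The strongest is D.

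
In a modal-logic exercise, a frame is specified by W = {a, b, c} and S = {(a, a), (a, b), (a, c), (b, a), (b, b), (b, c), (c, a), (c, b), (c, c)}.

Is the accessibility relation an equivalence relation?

Yes

Reflexive: yes — every world is S-related to itself.
Symmetric: yes — every pair in S has its reverse in S.
Transitive: yes — every two-step S-path is closed by a direct edge.
So S is an equivalence relation.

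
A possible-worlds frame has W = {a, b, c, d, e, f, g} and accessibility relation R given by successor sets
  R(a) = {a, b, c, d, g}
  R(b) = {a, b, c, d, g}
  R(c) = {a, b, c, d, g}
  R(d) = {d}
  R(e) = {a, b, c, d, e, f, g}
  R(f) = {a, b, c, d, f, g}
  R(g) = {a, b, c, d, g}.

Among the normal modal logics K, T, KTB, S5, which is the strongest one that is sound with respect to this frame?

T

Reflexive (axiom T): yes — every world is R-related to itself.
Symmetric (axiom B): no — a R d but not d R a.
Euclidean (axiom 5): no — a R d and a R b, but not d R b.
So F validates K, T; KTB would additionally require R to be symmetric. The strongest is T.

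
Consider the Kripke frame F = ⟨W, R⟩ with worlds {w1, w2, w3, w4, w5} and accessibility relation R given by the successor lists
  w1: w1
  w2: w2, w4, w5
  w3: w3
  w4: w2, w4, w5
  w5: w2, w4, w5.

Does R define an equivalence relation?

Yes

Reflexive: yes — every world is R-related to itself.
Symmetric: yes — every pair in R has its reverse in R.
Transitive: yes — every two-step R-path is closed by a direct edge.
So R is an equivalence relation.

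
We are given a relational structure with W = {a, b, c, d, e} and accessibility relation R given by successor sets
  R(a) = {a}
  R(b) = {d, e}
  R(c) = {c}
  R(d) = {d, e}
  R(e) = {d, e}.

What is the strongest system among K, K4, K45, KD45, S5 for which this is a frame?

Transitive (axiom 4): yes — every two-step R-path is closed by a direct edge.
Euclidean (axiom 5): yes — any two successors of a common world are R-related.
Serial (axiom D): yes — every world has a successor (e.g. a R a).
Reflexive (axiom T): no — b is not related to itself.
So F validates K, K4, K45, KD45; S5 would additionally require R to be reflexive. The strongest is KD45.

KD45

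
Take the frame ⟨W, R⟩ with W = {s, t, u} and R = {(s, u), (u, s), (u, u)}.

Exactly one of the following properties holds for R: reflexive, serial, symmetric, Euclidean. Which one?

symmetric

Reflexive: no — s is not related to itself.
Serial: no — t has no R-successor.
Symmetric: yes — every pair in R has its reverse in R.
Euclidean: no — u R s and u R s, but not s R s.
Only symmetric holds.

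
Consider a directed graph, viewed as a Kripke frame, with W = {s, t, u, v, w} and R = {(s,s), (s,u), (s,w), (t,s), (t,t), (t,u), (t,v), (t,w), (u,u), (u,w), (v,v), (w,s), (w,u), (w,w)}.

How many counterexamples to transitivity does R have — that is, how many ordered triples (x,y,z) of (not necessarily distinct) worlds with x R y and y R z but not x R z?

Enumerating: (u,w,s).

1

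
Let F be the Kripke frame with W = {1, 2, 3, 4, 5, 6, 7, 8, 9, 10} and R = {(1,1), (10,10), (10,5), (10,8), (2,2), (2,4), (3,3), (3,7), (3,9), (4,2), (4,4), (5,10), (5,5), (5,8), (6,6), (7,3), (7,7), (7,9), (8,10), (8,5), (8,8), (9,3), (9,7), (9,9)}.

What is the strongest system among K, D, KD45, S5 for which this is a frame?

Serial (axiom D): yes — every world has a successor (e.g. 1 R 1).
Euclidean (axiom 5): yes — any two successors of a common world are R-related.
Transitive (axiom 4): yes — every two-step R-path is closed by a direct edge.
Reflexive (axiom T): yes — every world is R-related to itself.
So F validates K, D, KD45, S5. The strongest is S5.

S5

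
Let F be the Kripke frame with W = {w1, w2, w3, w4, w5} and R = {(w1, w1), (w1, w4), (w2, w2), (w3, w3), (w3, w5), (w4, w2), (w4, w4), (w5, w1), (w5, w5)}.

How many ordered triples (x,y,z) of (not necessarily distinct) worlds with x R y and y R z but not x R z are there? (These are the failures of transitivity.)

Enumerating: (w1,w4,w2), (w3,w5,w1), (w5,w1,w4).

3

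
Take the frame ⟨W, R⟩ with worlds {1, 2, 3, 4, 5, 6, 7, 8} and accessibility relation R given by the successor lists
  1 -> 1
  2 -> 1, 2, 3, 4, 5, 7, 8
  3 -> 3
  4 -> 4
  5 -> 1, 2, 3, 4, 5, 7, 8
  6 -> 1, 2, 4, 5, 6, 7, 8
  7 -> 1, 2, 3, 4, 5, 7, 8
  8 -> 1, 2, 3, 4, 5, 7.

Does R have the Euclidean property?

No

Euclidean: no — 2 R 1 and 2 R 3, but not 1 R 3.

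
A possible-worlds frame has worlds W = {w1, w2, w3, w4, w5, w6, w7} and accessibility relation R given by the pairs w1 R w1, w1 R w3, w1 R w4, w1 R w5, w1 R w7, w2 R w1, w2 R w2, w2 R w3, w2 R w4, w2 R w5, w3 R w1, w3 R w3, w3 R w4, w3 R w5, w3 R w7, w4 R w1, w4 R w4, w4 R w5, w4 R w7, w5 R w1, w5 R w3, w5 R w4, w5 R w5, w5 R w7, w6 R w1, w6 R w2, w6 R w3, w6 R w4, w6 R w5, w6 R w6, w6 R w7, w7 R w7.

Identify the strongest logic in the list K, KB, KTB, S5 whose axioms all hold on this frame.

K

Symmetric (axiom B): no — w1 R w7 but not w7 R w1.
Reflexive (axiom T): yes — every world is R-related to itself.
Euclidean (axiom 5): no — w1 R w4 and w1 R w3, but not w4 R w3.
So F validates K; KB would additionally require R to be symmetric. The strongest is K.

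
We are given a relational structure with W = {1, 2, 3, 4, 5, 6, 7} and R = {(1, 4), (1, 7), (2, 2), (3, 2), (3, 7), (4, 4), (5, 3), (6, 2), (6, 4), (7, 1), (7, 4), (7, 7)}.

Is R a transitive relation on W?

No

Transitive: no — 3 R 7 and 7 R 1, but not 3 R 1.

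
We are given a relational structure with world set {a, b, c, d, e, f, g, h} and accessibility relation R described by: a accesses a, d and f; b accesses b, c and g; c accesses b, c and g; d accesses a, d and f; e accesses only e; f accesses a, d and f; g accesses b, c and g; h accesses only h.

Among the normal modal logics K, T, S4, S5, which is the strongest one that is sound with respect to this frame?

S5

Reflexive (axiom T): yes — every world is R-related to itself.
Transitive (axiom 4): yes — every two-step R-path is closed by a direct edge.
Euclidean (axiom 5): yes — any two successors of a common world are R-related.
So F validates K, T, S4, S5. The strongest is S5.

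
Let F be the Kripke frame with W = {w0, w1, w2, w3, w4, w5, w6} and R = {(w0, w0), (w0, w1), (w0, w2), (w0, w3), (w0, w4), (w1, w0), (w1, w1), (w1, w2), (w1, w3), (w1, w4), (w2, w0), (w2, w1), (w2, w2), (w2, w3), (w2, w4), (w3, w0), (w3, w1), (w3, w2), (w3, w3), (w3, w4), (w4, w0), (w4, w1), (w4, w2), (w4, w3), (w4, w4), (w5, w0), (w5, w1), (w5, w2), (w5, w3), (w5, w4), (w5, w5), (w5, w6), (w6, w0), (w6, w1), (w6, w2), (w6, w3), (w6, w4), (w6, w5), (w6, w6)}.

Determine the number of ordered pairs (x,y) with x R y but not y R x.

10

Enumerating: (w5,w0), (w5,w1), (w5,w2), (w5,w3), (w5,w4), (w6,w0), (w6,w1), (w6,w2), (w6,w3), (w6,w4).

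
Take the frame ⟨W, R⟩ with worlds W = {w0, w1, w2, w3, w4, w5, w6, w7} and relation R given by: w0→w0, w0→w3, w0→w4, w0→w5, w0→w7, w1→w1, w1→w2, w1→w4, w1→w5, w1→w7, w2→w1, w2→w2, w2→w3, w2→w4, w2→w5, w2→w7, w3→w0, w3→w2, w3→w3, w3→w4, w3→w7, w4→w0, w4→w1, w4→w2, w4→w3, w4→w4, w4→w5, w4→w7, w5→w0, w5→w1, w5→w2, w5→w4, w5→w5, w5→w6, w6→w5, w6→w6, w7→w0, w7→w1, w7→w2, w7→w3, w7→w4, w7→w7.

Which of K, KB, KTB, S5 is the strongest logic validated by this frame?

KTB

Symmetric (axiom B): yes — every pair in R has its reverse in R.
Reflexive (axiom T): yes — every world is R-related to itself.
Euclidean (axiom 5): no — w0 R w3 and w0 R w5, but not w3 R w5.
So F validates K, KB, KTB; S5 would additionally require R to be Euclidean. The strongest is KTB.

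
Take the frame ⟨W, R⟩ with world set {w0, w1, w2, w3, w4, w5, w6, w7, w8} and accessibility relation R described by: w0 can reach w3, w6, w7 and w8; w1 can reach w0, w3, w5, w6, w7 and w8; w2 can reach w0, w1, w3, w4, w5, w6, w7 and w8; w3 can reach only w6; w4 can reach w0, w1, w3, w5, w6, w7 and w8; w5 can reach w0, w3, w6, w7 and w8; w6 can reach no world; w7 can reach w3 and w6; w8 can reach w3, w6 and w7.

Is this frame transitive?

Yes

Transitive: yes — every two-step R-path is closed by a direct edge.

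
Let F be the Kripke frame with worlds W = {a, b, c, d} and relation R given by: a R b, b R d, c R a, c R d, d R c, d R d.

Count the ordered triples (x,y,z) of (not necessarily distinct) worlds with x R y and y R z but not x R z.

Enumerating: (a,b,d), (b,d,c), (c,a,b), (c,d,c), (d,c,a).

5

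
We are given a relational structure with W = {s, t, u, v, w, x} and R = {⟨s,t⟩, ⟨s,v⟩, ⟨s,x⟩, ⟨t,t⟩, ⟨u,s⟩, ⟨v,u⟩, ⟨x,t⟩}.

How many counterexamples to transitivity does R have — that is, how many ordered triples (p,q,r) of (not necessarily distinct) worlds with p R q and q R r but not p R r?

5

Enumerating: (s,v,u), (u,s,t), (u,s,v), (u,s,x), (v,u,s).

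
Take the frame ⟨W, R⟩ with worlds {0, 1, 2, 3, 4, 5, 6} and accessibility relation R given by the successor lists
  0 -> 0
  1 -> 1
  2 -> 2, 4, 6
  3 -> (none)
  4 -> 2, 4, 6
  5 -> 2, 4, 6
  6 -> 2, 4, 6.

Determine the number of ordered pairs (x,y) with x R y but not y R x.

3

Enumerating: (5,2), (5,4), (5,6).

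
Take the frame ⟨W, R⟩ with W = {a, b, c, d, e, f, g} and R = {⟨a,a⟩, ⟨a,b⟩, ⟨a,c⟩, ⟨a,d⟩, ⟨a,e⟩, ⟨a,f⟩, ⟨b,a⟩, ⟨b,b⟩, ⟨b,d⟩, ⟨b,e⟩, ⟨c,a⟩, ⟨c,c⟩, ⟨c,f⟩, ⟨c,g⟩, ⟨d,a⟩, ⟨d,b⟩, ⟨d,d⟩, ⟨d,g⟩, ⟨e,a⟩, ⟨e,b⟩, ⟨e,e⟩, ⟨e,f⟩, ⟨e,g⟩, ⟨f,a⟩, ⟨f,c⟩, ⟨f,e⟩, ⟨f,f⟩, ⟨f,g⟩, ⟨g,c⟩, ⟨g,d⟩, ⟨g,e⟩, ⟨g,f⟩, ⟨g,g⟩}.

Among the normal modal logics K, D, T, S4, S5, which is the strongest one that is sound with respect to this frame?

T

Serial (axiom D): yes — every world has a successor (e.g. a R a).
Reflexive (axiom T): yes — every world is R-related to itself.
Transitive (axiom 4): no — a R c and c R g, but not a R g.
Euclidean (axiom 5): no — a R b and a R c, but not b R c.
So F validates K, D, T; S4 would additionally require R to be transitive. The strongest is T.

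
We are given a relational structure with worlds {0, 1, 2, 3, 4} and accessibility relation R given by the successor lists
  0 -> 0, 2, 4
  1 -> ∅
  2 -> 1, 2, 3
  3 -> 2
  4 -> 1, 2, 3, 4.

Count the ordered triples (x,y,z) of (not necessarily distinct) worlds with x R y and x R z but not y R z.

Enumerating: (0,2,0), (0,2,4), (0,4,0), (2,1,1), (2,1,2), (2,1,3), (2,3,1), (2,3,3), (4,1,1), (4,1,2), (4,1,3), (4,1,4), (4,2,4), (4,3,1), (4,3,3), (4,3,4).

16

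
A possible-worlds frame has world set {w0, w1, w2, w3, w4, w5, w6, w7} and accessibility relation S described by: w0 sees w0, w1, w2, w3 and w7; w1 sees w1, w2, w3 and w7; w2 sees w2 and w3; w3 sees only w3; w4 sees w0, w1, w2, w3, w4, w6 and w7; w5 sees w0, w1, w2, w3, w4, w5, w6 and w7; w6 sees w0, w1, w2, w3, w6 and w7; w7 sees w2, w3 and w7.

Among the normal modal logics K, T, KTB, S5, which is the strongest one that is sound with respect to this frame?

T

Reflexive (axiom T): yes — every world is S-related to itself.
Symmetric (axiom B): no — w0 S w1 but not w1 S w0.
Euclidean (axiom 5): no — w0 S w2 and w0 S w1, but not w2 S w1.
So F validates K, T; KTB would additionally require S to be symmetric. The strongest is T.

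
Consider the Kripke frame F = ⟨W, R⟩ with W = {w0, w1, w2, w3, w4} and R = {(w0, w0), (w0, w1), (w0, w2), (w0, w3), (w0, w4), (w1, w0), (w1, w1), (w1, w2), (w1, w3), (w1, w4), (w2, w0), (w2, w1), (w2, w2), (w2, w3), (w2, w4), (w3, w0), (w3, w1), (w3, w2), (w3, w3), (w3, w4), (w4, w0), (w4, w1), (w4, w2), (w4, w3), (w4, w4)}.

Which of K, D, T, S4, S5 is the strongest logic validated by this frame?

Serial (axiom D): yes — every world has a successor (e.g. w0 R w0).
Reflexive (axiom T): yes — every world is R-related to itself.
Transitive (axiom 4): yes — every two-step R-path is closed by a direct edge.
Euclidean (axiom 5): yes — any two successors of a common world are R-related.
So F validates K, D, T, S4, S5. The strongest is S5.

S5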